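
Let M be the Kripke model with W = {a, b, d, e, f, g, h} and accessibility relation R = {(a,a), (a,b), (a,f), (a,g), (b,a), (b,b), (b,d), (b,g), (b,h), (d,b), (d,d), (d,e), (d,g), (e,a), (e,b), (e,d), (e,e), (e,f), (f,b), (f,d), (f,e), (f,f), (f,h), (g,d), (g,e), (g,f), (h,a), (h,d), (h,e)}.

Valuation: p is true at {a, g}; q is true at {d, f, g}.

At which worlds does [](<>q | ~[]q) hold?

a: successors {a, b, f, g}; <>q | ~[]q there: a:T, b:T, f:T, g:T. ✓
b: successors {a, b, d, g, h}; <>q | ~[]q there: a:T, b:T, d:T, g:T, h:T. ✓
d: successors {b, d, e, g}; <>q | ~[]q there: b:T, d:T, e:T, g:T. ✓
e: successors {a, b, d, e, f}; <>q | ~[]q there: a:T, b:T, d:T, e:T, f:T. ✓
f: successors {b, d, e, f, h}; <>q | ~[]q there: b:T, d:T, e:T, f:T, h:T. ✓
g: successors {d, e, f}; <>q | ~[]q there: d:T, e:T, f:T. ✓
h: successors {a, d, e}; <>q | ~[]q there: a:T, d:T, e:T. ✓

{a, b, d, e, f, g, h}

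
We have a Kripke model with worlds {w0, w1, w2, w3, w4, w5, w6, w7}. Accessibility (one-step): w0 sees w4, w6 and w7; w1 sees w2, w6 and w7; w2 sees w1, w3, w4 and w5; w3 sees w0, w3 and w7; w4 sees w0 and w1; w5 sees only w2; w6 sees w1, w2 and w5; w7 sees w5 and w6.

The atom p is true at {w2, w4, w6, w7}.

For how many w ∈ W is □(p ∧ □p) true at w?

0

w0: successors {w4, w6, w7}; p ∧ □p there: w4:F, w6:F, w7:F. ✗
w1: successors {w2, w6, w7}; p ∧ □p there: w2:F, w6:F, w7:F. ✗
w2: successors {w1, w3, w4, w5}; p ∧ □p there: w1:F, w3:F, w4:F, w5:F. ✗
w3: successors {w0, w3, w7}; p ∧ □p there: w0:F, w3:F, w7:F. ✗
w4: successors {w0, w1}; p ∧ □p there: w0:F, w1:F. ✗
w5: successors {w2}; p ∧ □p there: w2:F. ✗
w6: successors {w1, w2, w5}; p ∧ □p there: w1:F, w2:F, w5:F. ✗
w7: successors {w5, w6}; p ∧ □p there: w5:F, w6:F. ✗
Satisfying worlds: ∅.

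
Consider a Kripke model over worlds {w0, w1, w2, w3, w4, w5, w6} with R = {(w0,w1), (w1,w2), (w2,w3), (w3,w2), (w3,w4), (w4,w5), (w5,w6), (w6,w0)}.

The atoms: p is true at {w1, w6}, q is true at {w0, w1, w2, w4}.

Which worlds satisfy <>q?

w0: successors {w1}; q there: w1:T. ✓
w1: successors {w2}; q there: w2:T. ✓
w2: successors {w3}; q there: w3:F. ✗
w3: successors {w2, w4}; q there: w2:T, w4:T. ✓
w4: successors {w5}; q there: w5:F. ✗
w5: successors {w6}; q there: w6:F. ✗
w6: successors {w0}; q there: w0:T. ✓

{w0, w1, w3, w6}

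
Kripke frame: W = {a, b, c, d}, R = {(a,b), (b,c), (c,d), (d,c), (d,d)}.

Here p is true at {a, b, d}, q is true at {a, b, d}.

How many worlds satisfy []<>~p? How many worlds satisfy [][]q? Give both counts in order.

2 and 1

For []<>~p:
a: successors {b}; <>~p there: b:T. ✓
b: successors {c}; <>~p there: c:F. ✗
c: successors {d}; <>~p there: d:T. ✓
d: successors {c, d}; <>~p there: c:F, d:T. ✗
— 2 worlds.
For [][]q:
a: successors {b}; []q there: b:F. ✗
b: successors {c}; []q there: c:T. ✓
c: successors {d}; []q there: d:F. ✗
d: successors {c, d}; []q there: c:T, d:F. ✗
— 1 world.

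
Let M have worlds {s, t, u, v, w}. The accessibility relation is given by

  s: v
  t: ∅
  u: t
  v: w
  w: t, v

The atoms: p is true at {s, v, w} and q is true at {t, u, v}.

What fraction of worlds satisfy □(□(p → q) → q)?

s: successors {v}; □(p → q) → q there: v:T. ✓
t: no successors, so □(□(p → q) → q) holds vacuously. ✓
u: successors {t}; □(p → q) → q there: t:T. ✓
v: successors {w}; □(p → q) → q there: w:F. ✗
w: successors {t, v}; □(p → q) → q there: t:T, v:T. ✓
That's 4 of 5 worlds, so 4/5.

4/5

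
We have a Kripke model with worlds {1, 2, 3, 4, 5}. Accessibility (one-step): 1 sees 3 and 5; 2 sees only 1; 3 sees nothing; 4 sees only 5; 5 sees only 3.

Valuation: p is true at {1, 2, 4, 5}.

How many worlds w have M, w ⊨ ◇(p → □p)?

2

1: successors {3, 5}; p → □p there: 3:T, 5:F. ✓
2: successors {1}; p → □p there: 1:F. ✗
3: no successors, so ◇(p → □p) fails. ✗
4: successors {5}; p → □p there: 5:F. ✗
5: successors {3}; p → □p there: 3:T. ✓
Satisfying worlds: {1, 5}.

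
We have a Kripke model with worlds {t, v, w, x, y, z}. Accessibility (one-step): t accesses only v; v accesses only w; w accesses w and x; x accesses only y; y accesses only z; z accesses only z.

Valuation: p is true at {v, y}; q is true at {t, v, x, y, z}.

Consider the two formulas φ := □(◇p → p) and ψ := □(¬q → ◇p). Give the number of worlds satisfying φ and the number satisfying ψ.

For □(◇p → p):
t: successors {v}; ◇p → p there: v:T. ✓
v: successors {w}; ◇p → p there: w:T. ✓
w: successors {w, x}; ◇p → p there: w:T, x:F. ✗
x: successors {y}; ◇p → p there: y:T. ✓
y: successors {z}; ◇p → p there: z:T. ✓
z: successors {z}; ◇p → p there: z:T. ✓
— 5 worlds.
For □(¬q → ◇p):
t: successors {v}; ¬q → ◇p there: v:T. ✓
v: successors {w}; ¬q → ◇p there: w:F. ✗
w: successors {w, x}; ¬q → ◇p there: w:F, x:T. ✗
x: successors {y}; ¬q → ◇p there: y:T. ✓
y: successors {z}; ¬q → ◇p there: z:T. ✓
z: successors {z}; ¬q → ◇p there: z:T. ✓
— 4 worlds.

5 and 4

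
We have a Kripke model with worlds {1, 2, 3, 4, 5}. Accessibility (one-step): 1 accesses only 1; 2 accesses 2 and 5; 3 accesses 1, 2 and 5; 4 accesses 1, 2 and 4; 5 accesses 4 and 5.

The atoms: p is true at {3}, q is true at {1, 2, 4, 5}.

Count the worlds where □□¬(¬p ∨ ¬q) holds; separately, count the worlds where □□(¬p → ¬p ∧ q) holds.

0 and 5

For □□¬(¬p ∨ ¬q):
1: successors {1}; □¬(¬p ∨ ¬q) there: 1:F. ✗
2: successors {2, 5}; □¬(¬p ∨ ¬q) there: 2:F, 5:F. ✗
3: successors {1, 2, 5}; □¬(¬p ∨ ¬q) there: 1:F, 2:F, 5:F. ✗
4: successors {1, 2, 4}; □¬(¬p ∨ ¬q) there: 1:F, 2:F, 4:F. ✗
5: successors {4, 5}; □¬(¬p ∨ ¬q) there: 4:F, 5:F. ✗
— 0 worlds.
For □□(¬p → ¬p ∧ q):
1: successors {1}; □(¬p → ¬p ∧ q) there: 1:T. ✓
2: successors {2, 5}; □(¬p → ¬p ∧ q) there: 2:T, 5:T. ✓
3: successors {1, 2, 5}; □(¬p → ¬p ∧ q) there: 1:T, 2:T, 5:T. ✓
4: successors {1, 2, 4}; □(¬p → ¬p ∧ q) there: 1:T, 2:T, 4:T. ✓
5: successors {4, 5}; □(¬p → ¬p ∧ q) there: 4:T, 5:T. ✓
— 5 worlds.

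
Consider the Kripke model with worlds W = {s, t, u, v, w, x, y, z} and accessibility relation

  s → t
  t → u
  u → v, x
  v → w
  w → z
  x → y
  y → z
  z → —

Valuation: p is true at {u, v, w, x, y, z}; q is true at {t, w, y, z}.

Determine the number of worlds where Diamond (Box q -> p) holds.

7

s: successors {t}; Box q -> p there: t:T. ✓
t: successors {u}; Box q -> p there: u:T. ✓
u: successors {v, x}; Box q -> p there: v:T, x:T. ✓
v: successors {w}; Box q -> p there: w:T. ✓
w: successors {z}; Box q -> p there: z:T. ✓
x: successors {y}; Box q -> p there: y:T. ✓
y: successors {z}; Box q -> p there: z:T. ✓
z: no successors, so Diamond (Box q -> p) fails. ✗
Satisfying worlds: {s, t, u, v, w, x, y}.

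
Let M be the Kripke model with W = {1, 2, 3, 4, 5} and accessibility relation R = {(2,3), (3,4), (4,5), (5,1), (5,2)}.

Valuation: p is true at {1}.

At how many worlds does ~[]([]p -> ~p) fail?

4

1: []([]p -> ~p) is T. ✗
2: []([]p -> ~p) is T. ✗
3: []([]p -> ~p) is T. ✗
4: []([]p -> ~p) is T. ✗
5: []([]p -> ~p) is F. ✓
Satisfying worlds: {5}.
So ~[]([]p -> ~p) fails at the other 4 worlds.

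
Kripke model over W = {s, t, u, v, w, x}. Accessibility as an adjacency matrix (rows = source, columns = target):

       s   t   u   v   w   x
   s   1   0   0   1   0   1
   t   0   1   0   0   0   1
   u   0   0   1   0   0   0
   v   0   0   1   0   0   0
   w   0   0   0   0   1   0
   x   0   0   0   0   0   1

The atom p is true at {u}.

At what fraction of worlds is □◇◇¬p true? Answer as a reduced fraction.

s: successors {s, v, x}; ◇◇¬p there: s:T, v:F, x:T. ✗
t: successors {t, x}; ◇◇¬p there: t:T, x:T. ✓
u: successors {u}; ◇◇¬p there: u:F. ✗
v: successors {u}; ◇◇¬p there: u:F. ✗
w: successors {w}; ◇◇¬p there: w:T. ✓
x: successors {x}; ◇◇¬p there: x:T. ✓
That's 3 of 6 worlds, so 3/6 = 1/2.

1/2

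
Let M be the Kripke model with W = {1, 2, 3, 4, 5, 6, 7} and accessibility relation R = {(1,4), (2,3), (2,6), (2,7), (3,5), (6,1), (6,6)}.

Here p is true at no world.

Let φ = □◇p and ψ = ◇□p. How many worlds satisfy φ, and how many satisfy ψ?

For □◇p:
1: successors {4}; ◇p there: 4:F. ✗
2: successors {3, 6, 7}; ◇p there: 3:F, 6:F, 7:F. ✗
3: successors {5}; ◇p there: 5:F. ✗
4: no successors, so □◇p holds vacuously. ✓
5: no successors, so □◇p holds vacuously. ✓
6: successors {1, 6}; ◇p there: 1:F, 6:F. ✗
7: no successors, so □◇p holds vacuously. ✓
— 3 worlds.
For ◇□p:
1: successors {4}; □p there: 4:T. ✓
2: successors {3, 6, 7}; □p there: 3:F, 6:F, 7:T. ✓
3: successors {5}; □p there: 5:T. ✓
4: no successors, so ◇□p fails. ✗
5: no successors, so ◇□p fails. ✗
6: successors {1, 6}; □p there: 1:F, 6:F. ✗
7: no successors, so ◇□p fails. ✗
— 3 worlds.

3 and 3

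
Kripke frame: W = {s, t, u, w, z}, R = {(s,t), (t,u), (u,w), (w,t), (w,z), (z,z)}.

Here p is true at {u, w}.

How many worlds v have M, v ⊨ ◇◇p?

s: successors {t}; ◇p there: t:T. ✓
t: successors {u}; ◇p there: u:T. ✓
u: successors {w}; ◇p there: w:F. ✗
w: successors {t, z}; ◇p there: t:T, z:F. ✓
z: successors {z}; ◇p there: z:F. ✗
Satisfying worlds: {s, t, w}.

3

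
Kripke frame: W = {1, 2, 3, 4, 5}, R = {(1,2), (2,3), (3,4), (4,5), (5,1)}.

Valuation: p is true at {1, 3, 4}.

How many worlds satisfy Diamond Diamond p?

1: successors {2}; Diamond p there: 2:T. ✓
2: successors {3}; Diamond p there: 3:T. ✓
3: successors {4}; Diamond p there: 4:F. ✗
4: successors {5}; Diamond p there: 5:T. ✓
5: successors {1}; Diamond p there: 1:F. ✗
Satisfying worlds: {1, 2, 4}.

3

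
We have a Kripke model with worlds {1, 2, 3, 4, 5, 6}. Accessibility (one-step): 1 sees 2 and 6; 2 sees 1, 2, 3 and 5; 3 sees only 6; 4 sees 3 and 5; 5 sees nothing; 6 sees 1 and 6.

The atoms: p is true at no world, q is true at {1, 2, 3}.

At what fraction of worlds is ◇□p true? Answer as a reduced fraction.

1: successors {2, 6}; □p there: 2:F, 6:F. ✗
2: successors {1, 2, 3, 5}; □p there: 1:F, 2:F, 3:F, 5:T. ✓
3: successors {6}; □p there: 6:F. ✗
4: successors {3, 5}; □p there: 3:F, 5:T. ✓
5: no successors, so ◇□p fails. ✗
6: successors {1, 6}; □p there: 1:F, 6:F. ✗
That's 2 of 6 worlds, so 2/6 = 1/3.

1/3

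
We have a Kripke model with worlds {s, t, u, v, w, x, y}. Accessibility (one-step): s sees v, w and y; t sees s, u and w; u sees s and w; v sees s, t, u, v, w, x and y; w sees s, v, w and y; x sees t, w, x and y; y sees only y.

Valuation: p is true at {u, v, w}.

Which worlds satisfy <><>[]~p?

s: successors {v, w, y}; <>[]~p there: v:T, w:T, y:T. ✓
t: successors {s, u, w}; <>[]~p there: s:T, u:F, w:T. ✓
u: successors {s, w}; <>[]~p there: s:T, w:T. ✓
v: successors {s, t, u, v, w, x, y}; <>[]~p there: s:T, t:F, u:F, v:T, w:T, x:T, y:T. ✓
w: successors {s, v, w, y}; <>[]~p there: s:T, v:T, w:T, y:T. ✓
x: successors {t, w, x, y}; <>[]~p there: t:F, w:T, x:T, y:T. ✓
y: successors {y}; <>[]~p there: y:T. ✓

{s, t, u, v, w, x, y}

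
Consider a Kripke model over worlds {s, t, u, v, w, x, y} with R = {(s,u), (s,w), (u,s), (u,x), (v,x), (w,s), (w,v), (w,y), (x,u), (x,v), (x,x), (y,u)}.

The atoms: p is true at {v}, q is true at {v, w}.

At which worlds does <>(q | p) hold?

s: successors {u, w}; q | p there: u:F, w:T. ✓
t: no successors, so <>(q | p) fails. ✗
u: successors {s, x}; q | p there: s:F, x:F. ✗
v: successors {x}; q | p there: x:F. ✗
w: successors {s, v, y}; q | p there: s:F, v:T, y:F. ✓
x: successors {u, v, x}; q | p there: u:F, v:T, x:F. ✓
y: successors {u}; q | p there: u:F. ✗

{s, w, x}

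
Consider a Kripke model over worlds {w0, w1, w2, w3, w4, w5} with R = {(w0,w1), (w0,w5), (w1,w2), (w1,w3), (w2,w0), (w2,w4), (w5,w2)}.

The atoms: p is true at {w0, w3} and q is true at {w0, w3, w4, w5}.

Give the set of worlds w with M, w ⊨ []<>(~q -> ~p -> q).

{w3, w4, w5}

w0: successors {w1, w5}; <>(~q -> ~p -> q) there: w1:T, w5:F. ✗
w1: successors {w2, w3}; <>(~q -> ~p -> q) there: w2:T, w3:F. ✗
w2: successors {w0, w4}; <>(~q -> ~p -> q) there: w0:T, w4:F. ✗
w3: no successors, so []<>(~q -> ~p -> q) holds vacuously. ✓
w4: no successors, so []<>(~q -> ~p -> q) holds vacuously. ✓
w5: successors {w2}; <>(~q -> ~p -> q) there: w2:T. ✓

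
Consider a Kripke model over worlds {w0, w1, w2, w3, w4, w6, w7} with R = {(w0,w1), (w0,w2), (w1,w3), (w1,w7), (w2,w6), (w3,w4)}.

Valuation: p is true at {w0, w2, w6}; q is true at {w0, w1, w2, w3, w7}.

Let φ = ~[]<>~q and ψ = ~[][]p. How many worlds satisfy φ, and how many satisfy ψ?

4 and 2

For ~[]<>~q:
w0: []<>~q is F. ✓
w1: []<>~q is F. ✓
w2: []<>~q is F. ✓
w3: []<>~q is F. ✓
w4: []<>~q is T. ✗
w6: []<>~q is T. ✗
w7: []<>~q is T. ✗
— 4 worlds.
For ~[][]p:
w0: [][]p is F. ✓
w1: [][]p is F. ✓
w2: [][]p is T. ✗
w3: [][]p is T. ✗
w4: [][]p is T. ✗
w6: [][]p is T. ✗
w7: [][]p is T. ✗
— 2 worlds.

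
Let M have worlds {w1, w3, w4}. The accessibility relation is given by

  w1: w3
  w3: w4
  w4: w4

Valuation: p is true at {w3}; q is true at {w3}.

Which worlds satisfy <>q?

{w1}

w1: successors {w3}; q there: w3:T. ✓
w3: successors {w4}; q there: w4:F. ✗
w4: successors {w4}; q there: w4:F. ✗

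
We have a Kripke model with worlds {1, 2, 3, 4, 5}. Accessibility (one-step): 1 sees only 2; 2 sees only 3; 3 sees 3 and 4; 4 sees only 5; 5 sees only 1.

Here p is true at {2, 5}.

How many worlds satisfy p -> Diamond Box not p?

4

1: p is F, Diamond Box not p is T. ✓
2: p is T, Diamond Box not p is T. ✓
3: p is F, Diamond Box not p is T. ✓
4: p is F, Diamond Box not p is T. ✓
5: p is T, Diamond Box not p is F. ✗
Satisfying worlds: {1, 2, 3, 4}.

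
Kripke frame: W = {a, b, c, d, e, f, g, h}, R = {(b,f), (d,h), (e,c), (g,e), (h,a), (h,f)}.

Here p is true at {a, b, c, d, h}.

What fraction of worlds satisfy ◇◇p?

1/4

a: no successors, so ◇◇p fails. ✗
b: successors {f}; ◇p there: f:F. ✗
c: no successors, so ◇◇p fails. ✗
d: successors {h}; ◇p there: h:T. ✓
e: successors {c}; ◇p there: c:F. ✗
f: no successors, so ◇◇p fails. ✗
g: successors {e}; ◇p there: e:T. ✓
h: successors {a, f}; ◇p there: a:F, f:F. ✗
That's 2 of 8 worlds, so 2/8 = 1/4.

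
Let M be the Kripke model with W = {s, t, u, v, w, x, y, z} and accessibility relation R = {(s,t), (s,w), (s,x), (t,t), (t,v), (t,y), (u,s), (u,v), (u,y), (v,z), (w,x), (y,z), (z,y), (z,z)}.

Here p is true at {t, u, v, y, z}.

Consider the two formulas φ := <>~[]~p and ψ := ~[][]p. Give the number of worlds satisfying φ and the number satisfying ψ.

6 and 2

For <>~[]~p:
s: successors {t, w, x}; ~[]~p there: t:T, w:F, x:F. ✓
t: successors {t, v, y}; ~[]~p there: t:T, v:T, y:T. ✓
u: successors {s, v, y}; ~[]~p there: s:T, v:T, y:T. ✓
v: successors {z}; ~[]~p there: z:T. ✓
w: successors {x}; ~[]~p there: x:F. ✗
x: no successors, so <>~[]~p fails. ✗
y: successors {z}; ~[]~p there: z:T. ✓
z: successors {y, z}; ~[]~p there: y:T, z:T. ✓
— 6 worlds.
For ~[][]p:
s: [][]p is F. ✓
t: [][]p is T. ✗
u: [][]p is F. ✓
v: [][]p is T. ✗
w: [][]p is T. ✗
x: [][]p is T. ✗
y: [][]p is T. ✗
z: [][]p is T. ✗
— 2 worlds.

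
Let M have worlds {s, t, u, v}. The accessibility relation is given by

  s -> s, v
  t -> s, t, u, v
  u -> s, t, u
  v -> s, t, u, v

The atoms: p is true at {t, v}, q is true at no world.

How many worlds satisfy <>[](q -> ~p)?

4

s: successors {s, v}; [](q -> ~p) there: s:T, v:T. ✓
t: successors {s, t, u, v}; [](q -> ~p) there: s:T, t:T, u:T, v:T. ✓
u: successors {s, t, u}; [](q -> ~p) there: s:T, t:T, u:T. ✓
v: successors {s, t, u, v}; [](q -> ~p) there: s:T, t:T, u:T, v:T. ✓
Satisfying worlds: {s, t, u, v}.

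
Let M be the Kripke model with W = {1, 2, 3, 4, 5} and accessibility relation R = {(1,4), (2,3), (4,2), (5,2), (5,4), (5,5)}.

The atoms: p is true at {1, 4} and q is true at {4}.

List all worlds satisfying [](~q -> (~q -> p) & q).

1: successors {4}; ~q -> (~q -> p) & q there: 4:T. ✓
2: successors {3}; ~q -> (~q -> p) & q there: 3:F. ✗
3: no successors, so [](~q -> (~q -> p) & q) holds vacuously. ✓
4: successors {2}; ~q -> (~q -> p) & q there: 2:F. ✗
5: successors {2, 4, 5}; ~q -> (~q -> p) & q there: 2:F, 4:T, 5:F. ✗

{1, 3}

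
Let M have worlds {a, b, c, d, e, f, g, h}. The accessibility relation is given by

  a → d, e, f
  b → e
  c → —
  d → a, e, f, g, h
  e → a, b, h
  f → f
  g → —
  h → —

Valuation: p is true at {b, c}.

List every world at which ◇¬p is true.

{a, b, d, e, f}

a: successors {d, e, f}; ¬p there: d:T, e:T, f:T. ✓
b: successors {e}; ¬p there: e:T. ✓
c: no successors, so ◇¬p fails. ✗
d: successors {a, e, f, g, h}; ¬p there: a:T, e:T, f:T, g:T, h:T. ✓
e: successors {a, b, h}; ¬p there: a:T, b:F, h:T. ✓
f: successors {f}; ¬p there: f:T. ✓
g: no successors, so ◇¬p fails. ✗
h: no successors, so ◇¬p fails. ✗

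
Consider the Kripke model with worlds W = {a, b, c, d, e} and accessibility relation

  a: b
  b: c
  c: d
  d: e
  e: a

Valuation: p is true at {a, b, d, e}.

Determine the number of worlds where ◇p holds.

4

a: successors {b}; p there: b:T. ✓
b: successors {c}; p there: c:F. ✗
c: successors {d}; p there: d:T. ✓
d: successors {e}; p there: e:T. ✓
e: successors {a}; p there: a:T. ✓
Satisfying worlds: {a, c, d, e}.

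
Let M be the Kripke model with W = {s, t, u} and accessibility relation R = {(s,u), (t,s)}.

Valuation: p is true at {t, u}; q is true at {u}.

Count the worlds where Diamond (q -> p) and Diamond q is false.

2

s: Diamond (q -> p) is T, Diamond q is T. ✓
t: Diamond (q -> p) is T, Diamond q is F. ✗
u: Diamond (q -> p) is F, Diamond q is F. ✗
Satisfying worlds: {s}.
So Diamond (q -> p) and Diamond q fails at the other 2 worlds.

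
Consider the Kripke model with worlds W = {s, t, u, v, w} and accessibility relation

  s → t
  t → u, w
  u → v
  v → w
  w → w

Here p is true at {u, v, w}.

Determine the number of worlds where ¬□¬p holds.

4

s: □¬p is T. ✗
t: □¬p is F. ✓
u: □¬p is F. ✓
v: □¬p is F. ✓
w: □¬p is F. ✓
Satisfying worlds: {t, u, v, w}.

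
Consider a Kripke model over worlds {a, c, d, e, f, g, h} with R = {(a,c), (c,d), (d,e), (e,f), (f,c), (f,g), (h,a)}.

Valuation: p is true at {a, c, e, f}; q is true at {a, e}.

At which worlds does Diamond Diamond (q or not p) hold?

{a, c, e, f}

a: successors {c}; Diamond (q or not p) there: c:T. ✓
c: successors {d}; Diamond (q or not p) there: d:T. ✓
d: successors {e}; Diamond (q or not p) there: e:F. ✗
e: successors {f}; Diamond (q or not p) there: f:T. ✓
f: successors {c, g}; Diamond (q or not p) there: c:T, g:F. ✓
g: no successors, so Diamond Diamond (q or not p) fails. ✗
h: successors {a}; Diamond (q or not p) there: a:F. ✗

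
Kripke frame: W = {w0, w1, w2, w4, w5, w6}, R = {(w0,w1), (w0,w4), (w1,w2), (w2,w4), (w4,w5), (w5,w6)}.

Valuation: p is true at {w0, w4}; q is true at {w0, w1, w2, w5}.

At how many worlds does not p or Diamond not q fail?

w0: not p is F, Diamond not q is T. ✓
w1: not p is T, Diamond not q is F. ✓
w2: not p is T, Diamond not q is T. ✓
w4: not p is F, Diamond not q is F. ✗
w5: not p is T, Diamond not q is T. ✓
w6: not p is T, Diamond not q is F. ✓
Satisfying worlds: {w0, w1, w2, w5, w6}.
So not p or Diamond not q fails at the other 1 world.

1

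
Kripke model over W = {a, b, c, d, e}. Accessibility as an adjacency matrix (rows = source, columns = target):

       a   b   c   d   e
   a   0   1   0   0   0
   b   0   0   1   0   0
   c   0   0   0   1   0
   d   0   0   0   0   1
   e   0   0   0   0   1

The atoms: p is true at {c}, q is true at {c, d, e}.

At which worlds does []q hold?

{b, c, d, e}

a: successors {b}; q there: b:F. ✗
b: successors {c}; q there: c:T. ✓
c: successors {d}; q there: d:T. ✓
d: successors {e}; q there: e:T. ✓
e: successors {e}; q there: e:T. ✓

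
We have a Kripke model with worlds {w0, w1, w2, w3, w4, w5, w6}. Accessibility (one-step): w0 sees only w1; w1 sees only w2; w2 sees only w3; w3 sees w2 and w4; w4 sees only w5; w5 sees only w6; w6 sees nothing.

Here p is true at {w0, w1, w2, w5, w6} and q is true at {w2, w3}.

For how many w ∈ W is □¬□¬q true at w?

w0: successors {w1}; ¬□¬q there: w1:T. ✓
w1: successors {w2}; ¬□¬q there: w2:T. ✓
w2: successors {w3}; ¬□¬q there: w3:T. ✓
w3: successors {w2, w4}; ¬□¬q there: w2:T, w4:F. ✗
w4: successors {w5}; ¬□¬q there: w5:F. ✗
w5: successors {w6}; ¬□¬q there: w6:F. ✗
w6: no successors, so □¬□¬q holds vacuously. ✓
Satisfying worlds: {w0, w1, w2, w6}.

4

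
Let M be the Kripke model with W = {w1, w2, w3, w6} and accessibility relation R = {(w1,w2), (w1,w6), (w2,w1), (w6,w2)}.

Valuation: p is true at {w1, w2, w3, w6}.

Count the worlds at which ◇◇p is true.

3

w1: successors {w2, w6}; ◇p there: w2:T, w6:T. ✓
w2: successors {w1}; ◇p there: w1:T. ✓
w3: no successors, so ◇◇p fails. ✗
w6: successors {w2}; ◇p there: w2:T. ✓
Satisfying worlds: {w1, w2, w6}.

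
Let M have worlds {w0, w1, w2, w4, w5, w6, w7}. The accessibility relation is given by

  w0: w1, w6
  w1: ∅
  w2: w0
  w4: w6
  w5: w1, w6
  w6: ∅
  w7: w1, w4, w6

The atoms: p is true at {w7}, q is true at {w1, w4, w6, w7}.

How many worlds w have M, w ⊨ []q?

w0: successors {w1, w6}; q there: w1:T, w6:T. ✓
w1: no successors, so []q holds vacuously. ✓
w2: successors {w0}; q there: w0:F. ✗
w4: successors {w6}; q there: w6:T. ✓
w5: successors {w1, w6}; q there: w1:T, w6:T. ✓
w6: no successors, so []q holds vacuously. ✓
w7: successors {w1, w4, w6}; q there: w1:T, w4:T, w6:T. ✓
Satisfying worlds: {w0, w1, w4, w5, w6, w7}.

6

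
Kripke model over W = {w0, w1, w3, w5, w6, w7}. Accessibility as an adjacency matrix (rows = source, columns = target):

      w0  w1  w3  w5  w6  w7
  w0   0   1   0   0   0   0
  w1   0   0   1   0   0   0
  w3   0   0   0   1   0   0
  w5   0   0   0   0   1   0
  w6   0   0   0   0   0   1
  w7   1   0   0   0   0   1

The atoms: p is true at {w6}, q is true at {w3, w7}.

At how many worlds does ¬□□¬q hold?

4

w0: □□¬q is F. ✓
w1: □□¬q is T. ✗
w3: □□¬q is T. ✗
w5: □□¬q is F. ✓
w6: □□¬q is F. ✓
w7: □□¬q is F. ✓
Satisfying worlds: {w0, w5, w6, w7}.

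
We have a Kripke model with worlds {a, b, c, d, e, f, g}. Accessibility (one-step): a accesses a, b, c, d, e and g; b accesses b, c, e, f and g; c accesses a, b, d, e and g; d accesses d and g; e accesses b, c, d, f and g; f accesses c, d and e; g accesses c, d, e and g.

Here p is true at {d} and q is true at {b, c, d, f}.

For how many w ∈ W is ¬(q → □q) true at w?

4

a: q → □q is T. ✗
b: q → □q is F. ✓
c: q → □q is F. ✓
d: q → □q is F. ✓
e: q → □q is T. ✗
f: q → □q is F. ✓
g: q → □q is T. ✗
Satisfying worlds: {b, c, d, f}.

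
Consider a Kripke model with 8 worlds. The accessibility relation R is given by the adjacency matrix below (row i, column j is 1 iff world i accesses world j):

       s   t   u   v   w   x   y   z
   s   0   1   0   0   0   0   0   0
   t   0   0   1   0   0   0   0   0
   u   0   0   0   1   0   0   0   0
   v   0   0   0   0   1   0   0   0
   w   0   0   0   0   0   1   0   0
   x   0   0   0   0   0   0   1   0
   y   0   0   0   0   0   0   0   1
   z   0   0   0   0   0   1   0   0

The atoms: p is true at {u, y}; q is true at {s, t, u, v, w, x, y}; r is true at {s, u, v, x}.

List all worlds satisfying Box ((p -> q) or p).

{s, t, u, v, w, x, y, z}

s: successors {t}; (p -> q) or p there: t:T. ✓
t: successors {u}; (p -> q) or p there: u:T. ✓
u: successors {v}; (p -> q) or p there: v:T. ✓
v: successors {w}; (p -> q) or p there: w:T. ✓
w: successors {x}; (p -> q) or p there: x:T. ✓
x: successors {y}; (p -> q) or p there: y:T. ✓
y: successors {z}; (p -> q) or p there: z:T. ✓
z: successors {x}; (p -> q) or p there: x:T. ✓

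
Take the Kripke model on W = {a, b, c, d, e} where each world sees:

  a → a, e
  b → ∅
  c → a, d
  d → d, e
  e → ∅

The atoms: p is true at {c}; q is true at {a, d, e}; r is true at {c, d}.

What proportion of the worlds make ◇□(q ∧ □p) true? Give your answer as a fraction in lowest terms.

a: successors {a, e}; □(q ∧ □p) there: a:F, e:T. ✓
b: no successors, so ◇□(q ∧ □p) fails. ✗
c: successors {a, d}; □(q ∧ □p) there: a:F, d:F. ✗
d: successors {d, e}; □(q ∧ □p) there: d:F, e:T. ✓
e: no successors, so ◇□(q ∧ □p) fails. ✗
That's 2 of 5 worlds, so 2/5.

2/5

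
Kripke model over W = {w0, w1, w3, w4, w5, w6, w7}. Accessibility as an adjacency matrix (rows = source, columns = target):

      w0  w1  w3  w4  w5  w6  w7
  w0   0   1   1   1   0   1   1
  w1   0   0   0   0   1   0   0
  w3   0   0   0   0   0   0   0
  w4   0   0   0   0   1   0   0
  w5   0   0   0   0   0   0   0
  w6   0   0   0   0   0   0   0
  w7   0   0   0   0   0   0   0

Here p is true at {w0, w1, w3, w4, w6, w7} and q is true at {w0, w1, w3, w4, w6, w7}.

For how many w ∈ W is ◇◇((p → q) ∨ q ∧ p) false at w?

w0: successors {w1, w3, w4, w6, w7}; ◇((p → q) ∨ q ∧ p) there: w1:T, w3:F, w4:T, w6:F, w7:F. ✓
w1: successors {w5}; ◇((p → q) ∨ q ∧ p) there: w5:F. ✗
w3: no successors, so ◇◇((p → q) ∨ q ∧ p) fails. ✗
w4: successors {w5}; ◇((p → q) ∨ q ∧ p) there: w5:F. ✗
w5: no successors, so ◇◇((p → q) ∨ q ∧ p) fails. ✗
w6: no successors, so ◇◇((p → q) ∨ q ∧ p) fails. ✗
w7: no successors, so ◇◇((p → q) ∨ q ∧ p) fails. ✗
Satisfying worlds: {w0}.
So ◇◇((p → q) ∨ q ∧ p) fails at the other 6 worlds.

6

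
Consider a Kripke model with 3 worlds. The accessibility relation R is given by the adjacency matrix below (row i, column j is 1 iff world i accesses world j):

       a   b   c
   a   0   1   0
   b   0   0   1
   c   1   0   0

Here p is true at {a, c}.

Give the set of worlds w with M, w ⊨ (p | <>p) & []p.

a: p | <>p is T, []p is F. ✗
b: p | <>p is T, []p is T. ✓
c: p | <>p is T, []p is T. ✓

{b, c}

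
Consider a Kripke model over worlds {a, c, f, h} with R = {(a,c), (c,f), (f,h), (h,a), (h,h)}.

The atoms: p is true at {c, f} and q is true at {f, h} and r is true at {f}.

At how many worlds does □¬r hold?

3

a: successors {c}; ¬r there: c:T. ✓
c: successors {f}; ¬r there: f:F. ✗
f: successors {h}; ¬r there: h:T. ✓
h: successors {a, h}; ¬r there: a:T, h:T. ✓
Satisfying worlds: {a, f, h}.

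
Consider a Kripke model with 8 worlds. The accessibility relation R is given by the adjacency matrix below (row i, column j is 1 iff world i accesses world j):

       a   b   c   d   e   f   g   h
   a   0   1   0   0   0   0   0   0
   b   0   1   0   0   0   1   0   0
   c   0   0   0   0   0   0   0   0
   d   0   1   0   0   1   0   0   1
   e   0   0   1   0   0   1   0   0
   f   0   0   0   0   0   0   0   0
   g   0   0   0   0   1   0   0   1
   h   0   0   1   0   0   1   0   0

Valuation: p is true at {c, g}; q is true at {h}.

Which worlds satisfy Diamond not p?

{a, b, d, e, g, h}

a: successors {b}; not p there: b:T. ✓
b: successors {b, f}; not p there: b:T, f:T. ✓
c: no successors, so Diamond not p fails. ✗
d: successors {b, e, h}; not p there: b:T, e:T, h:T. ✓
e: successors {c, f}; not p there: c:F, f:T. ✓
f: no successors, so Diamond not p fails. ✗
g: successors {e, h}; not p there: e:T, h:T. ✓
h: successors {c, f}; not p there: c:F, f:T. ✓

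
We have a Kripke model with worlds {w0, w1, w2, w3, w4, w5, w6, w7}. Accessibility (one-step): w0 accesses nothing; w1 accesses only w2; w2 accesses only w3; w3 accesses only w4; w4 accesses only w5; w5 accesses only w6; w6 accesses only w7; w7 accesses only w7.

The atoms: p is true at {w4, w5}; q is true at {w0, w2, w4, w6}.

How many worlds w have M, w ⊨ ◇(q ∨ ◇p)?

4

w0: no successors, so ◇(q ∨ ◇p) fails. ✗
w1: successors {w2}; q ∨ ◇p there: w2:T. ✓
w2: successors {w3}; q ∨ ◇p there: w3:T. ✓
w3: successors {w4}; q ∨ ◇p there: w4:T. ✓
w4: successors {w5}; q ∨ ◇p there: w5:F. ✗
w5: successors {w6}; q ∨ ◇p there: w6:T. ✓
w6: successors {w7}; q ∨ ◇p there: w7:F. ✗
w7: successors {w7}; q ∨ ◇p there: w7:F. ✗
Satisfying worlds: {w1, w2, w3, w5}.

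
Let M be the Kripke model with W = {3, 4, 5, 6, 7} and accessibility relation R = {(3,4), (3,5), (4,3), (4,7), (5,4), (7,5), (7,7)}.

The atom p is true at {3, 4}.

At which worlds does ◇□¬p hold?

3: successors {4, 5}; □¬p there: 4:F, 5:F. ✗
4: successors {3, 7}; □¬p there: 3:F, 7:T. ✓
5: successors {4}; □¬p there: 4:F. ✗
6: no successors, so ◇□¬p fails. ✗
7: successors {5, 7}; □¬p there: 5:F, 7:T. ✓

{4, 7}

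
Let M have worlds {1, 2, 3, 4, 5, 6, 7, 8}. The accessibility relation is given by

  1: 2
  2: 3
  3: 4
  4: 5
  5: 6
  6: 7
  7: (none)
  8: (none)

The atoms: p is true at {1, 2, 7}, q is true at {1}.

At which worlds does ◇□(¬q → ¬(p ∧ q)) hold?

{1, 2, 3, 4, 5, 6}

1: successors {2}; □(¬q → ¬(p ∧ q)) there: 2:T. ✓
2: successors {3}; □(¬q → ¬(p ∧ q)) there: 3:T. ✓
3: successors {4}; □(¬q → ¬(p ∧ q)) there: 4:T. ✓
4: successors {5}; □(¬q → ¬(p ∧ q)) there: 5:T. ✓
5: successors {6}; □(¬q → ¬(p ∧ q)) there: 6:T. ✓
6: successors {7}; □(¬q → ¬(p ∧ q)) there: 7:T. ✓
7: no successors, so ◇□(¬q → ¬(p ∧ q)) fails. ✗
8: no successors, so ◇□(¬q → ¬(p ∧ q)) fails. ✗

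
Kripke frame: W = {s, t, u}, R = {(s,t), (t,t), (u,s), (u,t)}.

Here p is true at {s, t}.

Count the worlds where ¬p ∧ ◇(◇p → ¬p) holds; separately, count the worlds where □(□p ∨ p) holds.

For ¬p ∧ ◇(◇p → ¬p):
s: ¬p is F, ◇(◇p → ¬p) is F. ✗
t: ¬p is F, ◇(◇p → ¬p) is F. ✗
u: ¬p is T, ◇(◇p → ¬p) is F. ✗
— 0 worlds.
For □(□p ∨ p):
s: successors {t}; □p ∨ p there: t:T. ✓
t: successors {t}; □p ∨ p there: t:T. ✓
u: successors {s, t}; □p ∨ p there: s:T, t:T. ✓
— 3 worlds.

0 and 3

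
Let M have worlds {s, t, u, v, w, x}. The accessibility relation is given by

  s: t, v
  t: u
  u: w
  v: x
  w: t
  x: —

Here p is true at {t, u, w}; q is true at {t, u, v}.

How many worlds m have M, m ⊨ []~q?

s: successors {t, v}; ~q there: t:F, v:F. ✗
t: successors {u}; ~q there: u:F. ✗
u: successors {w}; ~q there: w:T. ✓
v: successors {x}; ~q there: x:T. ✓
w: successors {t}; ~q there: t:F. ✗
x: no successors, so []~q holds vacuously. ✓
Satisfying worlds: {u, v, x}.

3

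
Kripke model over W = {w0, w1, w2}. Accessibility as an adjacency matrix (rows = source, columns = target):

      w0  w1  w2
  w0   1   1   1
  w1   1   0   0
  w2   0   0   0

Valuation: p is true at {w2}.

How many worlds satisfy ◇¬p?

w0: successors {w0, w1, w2}; ¬p there: w0:T, w1:T, w2:F. ✓
w1: successors {w0}; ¬p there: w0:T. ✓
w2: no successors, so ◇¬p fails. ✗
Satisfying worlds: {w0, w1}.

2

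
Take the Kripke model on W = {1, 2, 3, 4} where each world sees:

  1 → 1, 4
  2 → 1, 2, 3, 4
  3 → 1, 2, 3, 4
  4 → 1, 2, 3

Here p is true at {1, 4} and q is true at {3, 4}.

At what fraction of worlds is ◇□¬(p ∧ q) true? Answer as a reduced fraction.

3/4

1: successors {1, 4}; □¬(p ∧ q) there: 1:F, 4:T. ✓
2: successors {1, 2, 3, 4}; □¬(p ∧ q) there: 1:F, 2:F, 3:F, 4:T. ✓
3: successors {1, 2, 3, 4}; □¬(p ∧ q) there: 1:F, 2:F, 3:F, 4:T. ✓
4: successors {1, 2, 3}; □¬(p ∧ q) there: 1:F, 2:F, 3:F. ✗
That's 3 of 4 worlds, so 3/4.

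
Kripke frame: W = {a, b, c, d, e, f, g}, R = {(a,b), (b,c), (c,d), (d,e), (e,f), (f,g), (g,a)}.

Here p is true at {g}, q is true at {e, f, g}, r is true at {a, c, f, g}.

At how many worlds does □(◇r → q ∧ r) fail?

2

a: successors {b}; ◇r → q ∧ r there: b:F. ✗
b: successors {c}; ◇r → q ∧ r there: c:T. ✓
c: successors {d}; ◇r → q ∧ r there: d:T. ✓
d: successors {e}; ◇r → q ∧ r there: e:F. ✗
e: successors {f}; ◇r → q ∧ r there: f:T. ✓
f: successors {g}; ◇r → q ∧ r there: g:T. ✓
g: successors {a}; ◇r → q ∧ r there: a:T. ✓
Satisfying worlds: {b, c, e, f, g}.
So □(◇r → q ∧ r) fails at the other 2 worlds.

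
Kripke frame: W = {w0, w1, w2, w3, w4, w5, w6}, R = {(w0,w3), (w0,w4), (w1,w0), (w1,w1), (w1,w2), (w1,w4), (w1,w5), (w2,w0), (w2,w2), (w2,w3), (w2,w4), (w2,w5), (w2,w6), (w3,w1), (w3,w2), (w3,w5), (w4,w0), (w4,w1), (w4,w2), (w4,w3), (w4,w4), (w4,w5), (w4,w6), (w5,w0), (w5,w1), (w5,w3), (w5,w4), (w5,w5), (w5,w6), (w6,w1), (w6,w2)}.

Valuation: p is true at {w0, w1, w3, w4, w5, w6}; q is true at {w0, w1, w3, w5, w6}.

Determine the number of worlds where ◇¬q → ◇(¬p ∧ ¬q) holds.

5

w0: ◇¬q is T, ◇(¬p ∧ ¬q) is F. ✗
w1: ◇¬q is T, ◇(¬p ∧ ¬q) is T. ✓
w2: ◇¬q is T, ◇(¬p ∧ ¬q) is T. ✓
w3: ◇¬q is T, ◇(¬p ∧ ¬q) is T. ✓
w4: ◇¬q is T, ◇(¬p ∧ ¬q) is T. ✓
w5: ◇¬q is T, ◇(¬p ∧ ¬q) is F. ✗
w6: ◇¬q is T, ◇(¬p ∧ ¬q) is T. ✓
Satisfying worlds: {w1, w2, w3, w4, w6}.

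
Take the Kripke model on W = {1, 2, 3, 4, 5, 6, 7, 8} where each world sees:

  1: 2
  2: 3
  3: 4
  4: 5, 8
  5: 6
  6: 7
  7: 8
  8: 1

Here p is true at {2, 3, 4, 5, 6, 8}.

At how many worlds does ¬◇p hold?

2

1: ◇p is T. ✗
2: ◇p is T. ✗
3: ◇p is T. ✗
4: ◇p is T. ✗
5: ◇p is T. ✗
6: ◇p is F. ✓
7: ◇p is T. ✗
8: ◇p is F. ✓
Satisfying worlds: {6, 8}.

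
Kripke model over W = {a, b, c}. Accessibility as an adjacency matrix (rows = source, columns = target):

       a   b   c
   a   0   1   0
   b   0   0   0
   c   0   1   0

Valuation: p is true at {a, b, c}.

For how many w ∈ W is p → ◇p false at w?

a: p is T, ◇p is T. ✓
b: p is T, ◇p is F. ✗
c: p is T, ◇p is T. ✓
Satisfying worlds: {a, c}.
So p → ◇p fails at the other 1 world.

1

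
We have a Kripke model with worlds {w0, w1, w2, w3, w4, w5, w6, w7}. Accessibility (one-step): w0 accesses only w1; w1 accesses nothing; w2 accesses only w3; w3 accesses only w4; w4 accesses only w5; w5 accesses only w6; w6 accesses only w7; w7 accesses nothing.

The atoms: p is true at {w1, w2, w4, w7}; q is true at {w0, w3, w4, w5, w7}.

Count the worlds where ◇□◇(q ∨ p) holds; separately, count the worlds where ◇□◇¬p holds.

For ◇□◇(q ∨ p):
w0: successors {w1}; □◇(q ∨ p) there: w1:T. ✓
w1: no successors, so ◇□◇(q ∨ p) fails. ✗
w2: successors {w3}; □◇(q ∨ p) there: w3:T. ✓
w3: successors {w4}; □◇(q ∨ p) there: w4:F. ✗
w4: successors {w5}; □◇(q ∨ p) there: w5:T. ✓
w5: successors {w6}; □◇(q ∨ p) there: w6:F. ✗
w6: successors {w7}; □◇(q ∨ p) there: w7:T. ✓
w7: no successors, so ◇□◇(q ∨ p) fails. ✗
— 4 worlds.
For ◇□◇¬p:
w0: successors {w1}; □◇¬p there: w1:T. ✓
w1: no successors, so ◇□◇¬p fails. ✗
w2: successors {w3}; □◇¬p there: w3:T. ✓
w3: successors {w4}; □◇¬p there: w4:T. ✓
w4: successors {w5}; □◇¬p there: w5:F. ✗
w5: successors {w6}; □◇¬p there: w6:F. ✗
w6: successors {w7}; □◇¬p there: w7:T. ✓
w7: no successors, so ◇□◇¬p fails. ✗
— 4 worlds.

4 and 4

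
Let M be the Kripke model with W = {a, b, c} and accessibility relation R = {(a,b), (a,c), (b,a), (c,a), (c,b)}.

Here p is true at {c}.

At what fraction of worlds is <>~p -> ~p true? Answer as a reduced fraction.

a: <>~p is T, ~p is T. ✓
b: <>~p is T, ~p is T. ✓
c: <>~p is T, ~p is F. ✗
That's 2 of 3 worlds, so 2/3.

2/3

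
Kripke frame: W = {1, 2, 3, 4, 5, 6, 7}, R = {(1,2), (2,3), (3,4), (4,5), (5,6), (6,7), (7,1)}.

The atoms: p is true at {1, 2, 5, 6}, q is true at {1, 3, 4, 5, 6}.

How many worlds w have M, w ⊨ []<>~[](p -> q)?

1

1: successors {2}; <>~[](p -> q) there: 2:F. ✗
2: successors {3}; <>~[](p -> q) there: 3:F. ✗
3: successors {4}; <>~[](p -> q) there: 4:F. ✗
4: successors {5}; <>~[](p -> q) there: 5:F. ✗
5: successors {6}; <>~[](p -> q) there: 6:F. ✗
6: successors {7}; <>~[](p -> q) there: 7:T. ✓
7: successors {1}; <>~[](p -> q) there: 1:F. ✗
Satisfying worlds: {6}.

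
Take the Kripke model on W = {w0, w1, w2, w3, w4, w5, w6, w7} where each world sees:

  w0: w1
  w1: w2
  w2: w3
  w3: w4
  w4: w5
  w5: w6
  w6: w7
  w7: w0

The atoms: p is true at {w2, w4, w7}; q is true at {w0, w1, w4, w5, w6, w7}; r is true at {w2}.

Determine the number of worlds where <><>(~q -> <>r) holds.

w0: successors {w1}; <>(~q -> <>r) there: w1:F. ✗
w1: successors {w2}; <>(~q -> <>r) there: w2:F. ✗
w2: successors {w3}; <>(~q -> <>r) there: w3:T. ✓
w3: successors {w4}; <>(~q -> <>r) there: w4:T. ✓
w4: successors {w5}; <>(~q -> <>r) there: w5:T. ✓
w5: successors {w6}; <>(~q -> <>r) there: w6:T. ✓
w6: successors {w7}; <>(~q -> <>r) there: w7:T. ✓
w7: successors {w0}; <>(~q -> <>r) there: w0:T. ✓
Satisfying worlds: {w2, w3, w4, w5, w6, w7}.

6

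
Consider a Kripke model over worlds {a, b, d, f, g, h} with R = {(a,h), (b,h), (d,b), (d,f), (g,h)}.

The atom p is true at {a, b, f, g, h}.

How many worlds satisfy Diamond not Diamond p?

a: successors {h}; not Diamond p there: h:T. ✓
b: successors {h}; not Diamond p there: h:T. ✓
d: successors {b, f}; not Diamond p there: b:F, f:T. ✓
f: no successors, so Diamond not Diamond p fails. ✗
g: successors {h}; not Diamond p there: h:T. ✓
h: no successors, so Diamond not Diamond p fails. ✗
Satisfying worlds: {a, b, d, g}.

4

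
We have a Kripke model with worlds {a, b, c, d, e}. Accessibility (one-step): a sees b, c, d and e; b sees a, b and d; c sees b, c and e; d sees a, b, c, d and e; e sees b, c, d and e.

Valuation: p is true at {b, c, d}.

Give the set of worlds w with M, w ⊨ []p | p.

a: []p is F, p is F. ✗
b: []p is F, p is T. ✓
c: []p is F, p is T. ✓
d: []p is F, p is T. ✓
e: []p is F, p is F. ✗

{b, c, d}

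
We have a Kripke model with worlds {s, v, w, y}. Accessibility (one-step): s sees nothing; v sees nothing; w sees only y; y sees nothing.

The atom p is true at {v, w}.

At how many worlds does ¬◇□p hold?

s: ◇□p is F. ✓
v: ◇□p is F. ✓
w: ◇□p is T. ✗
y: ◇□p is F. ✓
Satisfying worlds: {s, v, y}.

3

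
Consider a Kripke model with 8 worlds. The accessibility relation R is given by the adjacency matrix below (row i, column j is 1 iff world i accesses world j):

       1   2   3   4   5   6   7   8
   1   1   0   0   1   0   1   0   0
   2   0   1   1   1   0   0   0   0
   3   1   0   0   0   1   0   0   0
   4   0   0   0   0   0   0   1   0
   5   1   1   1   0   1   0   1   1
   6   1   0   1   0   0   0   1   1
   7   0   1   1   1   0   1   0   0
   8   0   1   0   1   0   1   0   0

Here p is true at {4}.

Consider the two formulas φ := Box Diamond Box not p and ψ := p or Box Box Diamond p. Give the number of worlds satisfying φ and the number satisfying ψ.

4 and 1

For Box Diamond Box not p:
1: successors {1, 4, 6}; Diamond Box not p there: 1:T, 4:F, 6:T. ✗
2: successors {2, 3, 4}; Diamond Box not p there: 2:T, 3:T, 4:F. ✗
3: successors {1, 5}; Diamond Box not p there: 1:T, 5:T. ✓
4: successors {7}; Diamond Box not p there: 7:T. ✓
5: successors {1, 2, 3, 5, 7, 8}; Diamond Box not p there: 1:T, 2:T, 3:T, 5:T, 7:T, 8:T. ✓
6: successors {1, 3, 7, 8}; Diamond Box not p there: 1:T, 3:T, 7:T, 8:T. ✓
7: successors {2, 3, 4, 6}; Diamond Box not p there: 2:T, 3:T, 4:F, 6:T. ✗
8: successors {2, 4, 6}; Diamond Box not p there: 2:T, 4:F, 6:T. ✗
— 4 worlds.
For p or Box Box Diamond p:
1: p is F, Box Box Diamond p is F. ✗
2: p is F, Box Box Diamond p is F. ✗
3: p is F, Box Box Diamond p is F. ✗
4: p is T, Box Box Diamond p is F. ✓
5: p is F, Box Box Diamond p is F. ✗
6: p is F, Box Box Diamond p is F. ✗
7: p is F, Box Box Diamond p is F. ✗
8: p is F, Box Box Diamond p is F. ✗
— 1 world.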